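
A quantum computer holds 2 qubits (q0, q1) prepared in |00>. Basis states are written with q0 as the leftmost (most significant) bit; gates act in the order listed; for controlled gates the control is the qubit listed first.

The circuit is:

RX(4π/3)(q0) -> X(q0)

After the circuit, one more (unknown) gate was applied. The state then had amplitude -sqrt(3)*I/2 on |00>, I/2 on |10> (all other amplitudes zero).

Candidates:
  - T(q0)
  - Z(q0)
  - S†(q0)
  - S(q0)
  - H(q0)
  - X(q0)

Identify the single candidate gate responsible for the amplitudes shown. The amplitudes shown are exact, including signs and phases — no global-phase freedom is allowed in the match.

The unique candidate consistent with the amplitudes is S†(q0).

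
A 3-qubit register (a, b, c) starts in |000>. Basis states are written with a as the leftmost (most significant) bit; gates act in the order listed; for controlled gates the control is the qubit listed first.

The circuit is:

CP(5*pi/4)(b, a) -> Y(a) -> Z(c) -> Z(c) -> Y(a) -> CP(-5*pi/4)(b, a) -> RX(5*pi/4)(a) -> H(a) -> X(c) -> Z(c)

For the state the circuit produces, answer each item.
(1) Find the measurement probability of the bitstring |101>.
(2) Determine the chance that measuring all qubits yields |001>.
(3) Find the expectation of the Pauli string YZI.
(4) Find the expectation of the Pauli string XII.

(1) A full measurement returns |101> with probability 1/2. Key observation: gates 1-6 undo each other exactly, leaving only the rest of the circuit to track.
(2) The probability of measuring |001> is 1/2.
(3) In the final state, YZI has expectation -sqrt(2)/2.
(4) The expectation value of XII is -sqrt(2)/2.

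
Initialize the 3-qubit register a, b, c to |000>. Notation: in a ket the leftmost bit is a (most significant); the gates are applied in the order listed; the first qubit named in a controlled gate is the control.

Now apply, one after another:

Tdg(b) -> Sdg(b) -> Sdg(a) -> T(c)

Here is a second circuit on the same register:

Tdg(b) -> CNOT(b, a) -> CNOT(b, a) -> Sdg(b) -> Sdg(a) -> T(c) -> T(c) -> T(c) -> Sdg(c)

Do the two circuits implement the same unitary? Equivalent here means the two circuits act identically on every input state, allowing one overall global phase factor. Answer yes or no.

Yes — the two circuits implement the same unitary up to a global phase.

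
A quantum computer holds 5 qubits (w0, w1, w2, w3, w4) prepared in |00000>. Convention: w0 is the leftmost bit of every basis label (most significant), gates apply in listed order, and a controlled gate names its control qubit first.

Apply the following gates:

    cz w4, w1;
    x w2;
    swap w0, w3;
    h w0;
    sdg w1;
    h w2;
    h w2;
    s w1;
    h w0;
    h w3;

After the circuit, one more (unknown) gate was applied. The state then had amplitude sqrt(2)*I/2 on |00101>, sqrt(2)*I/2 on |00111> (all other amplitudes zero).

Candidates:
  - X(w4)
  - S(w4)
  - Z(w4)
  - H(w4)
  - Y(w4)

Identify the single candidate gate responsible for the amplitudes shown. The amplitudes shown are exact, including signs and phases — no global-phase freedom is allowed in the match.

It was Y(w4) that produced the state shown. Key observation: gates 4-9 undo each other exactly, leaving only the rest of the circuit to track.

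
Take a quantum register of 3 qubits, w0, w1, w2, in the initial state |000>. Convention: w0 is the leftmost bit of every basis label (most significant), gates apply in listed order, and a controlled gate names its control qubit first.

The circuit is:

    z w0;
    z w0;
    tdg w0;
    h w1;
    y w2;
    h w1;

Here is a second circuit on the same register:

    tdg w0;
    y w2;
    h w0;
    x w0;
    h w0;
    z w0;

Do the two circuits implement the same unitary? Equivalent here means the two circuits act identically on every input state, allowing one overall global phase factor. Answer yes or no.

Yes, they are equivalent — the unitaries differ by at most a global phase.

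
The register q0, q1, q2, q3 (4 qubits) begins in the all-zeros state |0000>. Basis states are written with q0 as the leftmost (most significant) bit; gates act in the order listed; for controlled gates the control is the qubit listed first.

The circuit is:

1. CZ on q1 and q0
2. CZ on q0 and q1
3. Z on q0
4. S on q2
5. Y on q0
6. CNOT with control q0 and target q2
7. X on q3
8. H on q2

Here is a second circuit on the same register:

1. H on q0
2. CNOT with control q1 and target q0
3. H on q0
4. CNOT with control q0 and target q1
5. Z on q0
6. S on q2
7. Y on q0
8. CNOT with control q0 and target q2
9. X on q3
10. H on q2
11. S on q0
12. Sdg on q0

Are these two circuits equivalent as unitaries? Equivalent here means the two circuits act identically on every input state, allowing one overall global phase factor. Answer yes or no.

No, they are not equivalent — no single phase factor reconciles the two unitaries.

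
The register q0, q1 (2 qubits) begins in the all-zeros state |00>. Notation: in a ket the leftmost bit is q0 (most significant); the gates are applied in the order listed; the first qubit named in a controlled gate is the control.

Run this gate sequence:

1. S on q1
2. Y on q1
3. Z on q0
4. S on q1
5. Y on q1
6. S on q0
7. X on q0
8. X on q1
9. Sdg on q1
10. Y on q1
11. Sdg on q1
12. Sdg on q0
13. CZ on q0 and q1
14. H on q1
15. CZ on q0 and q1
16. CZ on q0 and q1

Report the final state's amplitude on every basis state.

After the circuit, the state carries amplitude 0 on |00>, 0 on |01>, -sqrt(2)/2 on |10>, -sqrt(2)/2 on |11>.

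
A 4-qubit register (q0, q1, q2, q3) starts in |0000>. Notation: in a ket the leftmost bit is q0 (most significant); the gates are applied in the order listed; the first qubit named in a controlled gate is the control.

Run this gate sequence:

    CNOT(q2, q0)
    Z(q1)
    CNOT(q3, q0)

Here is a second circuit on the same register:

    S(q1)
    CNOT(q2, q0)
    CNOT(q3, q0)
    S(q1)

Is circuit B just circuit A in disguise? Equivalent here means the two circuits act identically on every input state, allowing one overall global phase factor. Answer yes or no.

Yes: on every input state the two circuits agree up to one overall phase factor.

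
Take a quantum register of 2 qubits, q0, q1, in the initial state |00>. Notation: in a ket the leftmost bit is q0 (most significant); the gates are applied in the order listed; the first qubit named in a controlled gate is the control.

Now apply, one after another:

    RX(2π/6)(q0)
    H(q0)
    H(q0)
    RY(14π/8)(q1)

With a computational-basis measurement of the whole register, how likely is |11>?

The probability of measuring |11> is 1/8 - sqrt(2)/16.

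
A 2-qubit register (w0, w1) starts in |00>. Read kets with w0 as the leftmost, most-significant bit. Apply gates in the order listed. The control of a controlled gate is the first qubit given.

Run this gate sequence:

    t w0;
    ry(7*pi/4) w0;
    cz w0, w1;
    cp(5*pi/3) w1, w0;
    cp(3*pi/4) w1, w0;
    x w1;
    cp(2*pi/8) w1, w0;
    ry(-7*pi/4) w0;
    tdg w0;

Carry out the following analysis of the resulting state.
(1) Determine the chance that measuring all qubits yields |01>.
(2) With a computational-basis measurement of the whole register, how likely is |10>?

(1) Outcome |01> occurs with probability sqrt(2)/8 + 3/4.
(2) The probability of measuring |10> is 0.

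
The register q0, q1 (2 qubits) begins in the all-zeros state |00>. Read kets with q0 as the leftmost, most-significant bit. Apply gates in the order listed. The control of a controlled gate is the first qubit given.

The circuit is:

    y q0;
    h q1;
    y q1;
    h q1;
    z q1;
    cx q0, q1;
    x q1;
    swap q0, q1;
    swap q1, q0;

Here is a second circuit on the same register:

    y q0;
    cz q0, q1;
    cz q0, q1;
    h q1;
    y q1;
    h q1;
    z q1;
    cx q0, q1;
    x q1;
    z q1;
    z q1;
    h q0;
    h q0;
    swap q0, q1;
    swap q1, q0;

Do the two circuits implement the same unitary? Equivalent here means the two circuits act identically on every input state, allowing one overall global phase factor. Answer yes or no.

Yes, they are equivalent — the unitaries differ by at most a global phase.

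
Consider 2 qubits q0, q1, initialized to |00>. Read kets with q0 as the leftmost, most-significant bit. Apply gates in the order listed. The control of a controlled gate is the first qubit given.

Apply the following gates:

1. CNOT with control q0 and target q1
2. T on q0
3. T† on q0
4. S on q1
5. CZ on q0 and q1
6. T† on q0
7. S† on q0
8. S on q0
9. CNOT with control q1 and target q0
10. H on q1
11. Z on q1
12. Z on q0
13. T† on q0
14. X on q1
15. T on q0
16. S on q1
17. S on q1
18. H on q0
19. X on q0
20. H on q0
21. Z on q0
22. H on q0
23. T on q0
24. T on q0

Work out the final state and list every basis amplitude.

After the circuit, the state carries amplitude -1/2 on |00>, -1/2 on |01>, -I/2 on |10>, -I/2 on |11>. Key observation: the block from step 18 through step 21 cancels to the identity and can be dropped.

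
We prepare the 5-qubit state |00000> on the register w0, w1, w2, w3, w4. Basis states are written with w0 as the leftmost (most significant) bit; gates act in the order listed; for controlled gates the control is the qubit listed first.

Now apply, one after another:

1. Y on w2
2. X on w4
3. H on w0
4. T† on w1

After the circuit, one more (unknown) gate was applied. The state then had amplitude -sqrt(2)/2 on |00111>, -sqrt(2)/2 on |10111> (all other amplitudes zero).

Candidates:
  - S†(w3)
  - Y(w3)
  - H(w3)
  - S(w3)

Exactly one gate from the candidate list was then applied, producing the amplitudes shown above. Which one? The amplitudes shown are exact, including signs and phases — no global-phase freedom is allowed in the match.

It was Y(w3) that produced the state shown.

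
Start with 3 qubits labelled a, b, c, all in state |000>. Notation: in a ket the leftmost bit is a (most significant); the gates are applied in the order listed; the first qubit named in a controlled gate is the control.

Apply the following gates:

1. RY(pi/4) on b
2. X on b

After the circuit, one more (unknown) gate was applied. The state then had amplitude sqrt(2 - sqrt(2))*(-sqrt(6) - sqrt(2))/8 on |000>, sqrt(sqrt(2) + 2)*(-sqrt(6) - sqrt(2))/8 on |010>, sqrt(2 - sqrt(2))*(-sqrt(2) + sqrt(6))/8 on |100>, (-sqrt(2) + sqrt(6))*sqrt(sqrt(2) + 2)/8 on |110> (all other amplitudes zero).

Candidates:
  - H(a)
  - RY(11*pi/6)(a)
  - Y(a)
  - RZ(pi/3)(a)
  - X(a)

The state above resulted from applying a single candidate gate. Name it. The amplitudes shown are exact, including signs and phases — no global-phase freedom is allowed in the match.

The applied gate was RY(11*pi/6)(a).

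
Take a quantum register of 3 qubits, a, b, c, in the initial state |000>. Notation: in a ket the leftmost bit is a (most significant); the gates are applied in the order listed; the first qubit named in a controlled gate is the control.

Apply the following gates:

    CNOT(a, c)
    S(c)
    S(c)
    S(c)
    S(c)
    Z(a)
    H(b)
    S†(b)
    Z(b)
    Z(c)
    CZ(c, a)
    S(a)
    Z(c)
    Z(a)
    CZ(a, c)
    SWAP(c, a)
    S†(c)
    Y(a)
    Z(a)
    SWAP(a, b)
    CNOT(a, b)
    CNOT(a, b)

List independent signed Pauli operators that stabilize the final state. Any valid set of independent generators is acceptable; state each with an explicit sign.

The final state is stabilized by the group generated by +YII, -IZI, +IIZ; other independent generating sets are equally valid.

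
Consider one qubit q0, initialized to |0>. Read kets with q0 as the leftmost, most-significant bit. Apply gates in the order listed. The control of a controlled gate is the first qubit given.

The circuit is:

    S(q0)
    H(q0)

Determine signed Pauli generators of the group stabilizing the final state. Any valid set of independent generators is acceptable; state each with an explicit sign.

The stabilizer group can be generated by +X, among other valid generating sets.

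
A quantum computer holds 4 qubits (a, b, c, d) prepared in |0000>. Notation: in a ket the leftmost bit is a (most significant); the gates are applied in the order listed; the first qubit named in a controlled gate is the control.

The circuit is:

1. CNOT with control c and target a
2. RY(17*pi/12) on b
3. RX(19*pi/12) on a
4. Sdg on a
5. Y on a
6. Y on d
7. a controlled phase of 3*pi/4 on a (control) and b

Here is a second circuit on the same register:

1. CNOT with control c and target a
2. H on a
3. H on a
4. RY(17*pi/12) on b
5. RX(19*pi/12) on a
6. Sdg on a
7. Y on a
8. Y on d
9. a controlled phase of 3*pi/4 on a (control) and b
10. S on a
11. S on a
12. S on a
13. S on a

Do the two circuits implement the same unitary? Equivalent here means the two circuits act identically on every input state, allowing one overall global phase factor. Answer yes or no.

Yes: on every input state the two circuits agree up to one overall phase factor.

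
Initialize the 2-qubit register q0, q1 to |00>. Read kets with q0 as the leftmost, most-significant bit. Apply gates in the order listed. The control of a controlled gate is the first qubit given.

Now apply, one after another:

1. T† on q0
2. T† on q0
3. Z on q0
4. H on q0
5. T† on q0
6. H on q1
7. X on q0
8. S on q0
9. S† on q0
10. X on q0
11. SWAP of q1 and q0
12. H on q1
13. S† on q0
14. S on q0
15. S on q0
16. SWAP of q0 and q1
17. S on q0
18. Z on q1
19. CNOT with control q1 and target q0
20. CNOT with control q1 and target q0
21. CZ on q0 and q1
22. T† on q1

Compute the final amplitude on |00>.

The amplitude on |00> is sqrt(2)*(1 - exp(3*I*pi/4))/4. Key observation: the block from step 7 through step 10 cancels to the identity and can be dropped.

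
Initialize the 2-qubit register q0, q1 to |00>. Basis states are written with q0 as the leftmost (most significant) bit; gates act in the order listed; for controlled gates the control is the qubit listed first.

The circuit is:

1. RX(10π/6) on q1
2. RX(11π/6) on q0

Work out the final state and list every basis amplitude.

The resulting statevector has amplitude sqrt(6)/8 + 3*sqrt(2)/8 on |00>, I*(sqrt(2) + sqrt(6))/8 on |01>, I*(-sqrt(6) + 3*sqrt(2))/8 on |10>, -sqrt(6)/8 + sqrt(2)/8 on |11>.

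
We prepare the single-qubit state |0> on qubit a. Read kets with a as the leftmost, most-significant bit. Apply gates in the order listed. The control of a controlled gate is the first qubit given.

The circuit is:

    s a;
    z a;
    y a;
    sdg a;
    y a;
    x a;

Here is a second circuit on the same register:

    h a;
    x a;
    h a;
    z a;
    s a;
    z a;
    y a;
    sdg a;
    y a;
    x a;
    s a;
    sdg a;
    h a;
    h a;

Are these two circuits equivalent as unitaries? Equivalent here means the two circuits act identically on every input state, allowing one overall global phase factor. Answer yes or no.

Yes: on every input state the two circuits agree up to one overall phase factor.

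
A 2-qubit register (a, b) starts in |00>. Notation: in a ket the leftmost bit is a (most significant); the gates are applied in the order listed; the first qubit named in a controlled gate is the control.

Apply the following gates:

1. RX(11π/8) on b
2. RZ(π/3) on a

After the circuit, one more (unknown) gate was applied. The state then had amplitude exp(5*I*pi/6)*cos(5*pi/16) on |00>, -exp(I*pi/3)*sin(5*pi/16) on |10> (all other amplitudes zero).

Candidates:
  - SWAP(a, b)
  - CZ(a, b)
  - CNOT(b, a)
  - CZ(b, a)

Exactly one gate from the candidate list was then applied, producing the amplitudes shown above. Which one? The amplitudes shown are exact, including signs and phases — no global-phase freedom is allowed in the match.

The applied gate was SWAP(a, b).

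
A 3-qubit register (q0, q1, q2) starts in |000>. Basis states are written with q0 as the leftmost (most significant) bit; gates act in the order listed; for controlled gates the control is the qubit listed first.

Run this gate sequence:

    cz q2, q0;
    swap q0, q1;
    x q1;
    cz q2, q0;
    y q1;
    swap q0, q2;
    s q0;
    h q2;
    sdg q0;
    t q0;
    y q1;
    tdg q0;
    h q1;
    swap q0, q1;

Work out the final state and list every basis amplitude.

After the circuit, the state carries amplitude 1/2 on |000>, 1/2 on |001>, 0 on |010>, 0 on |011>, -1/2 on |100>, -1/2 on |101>, 0 on |110>, 0 on |111>.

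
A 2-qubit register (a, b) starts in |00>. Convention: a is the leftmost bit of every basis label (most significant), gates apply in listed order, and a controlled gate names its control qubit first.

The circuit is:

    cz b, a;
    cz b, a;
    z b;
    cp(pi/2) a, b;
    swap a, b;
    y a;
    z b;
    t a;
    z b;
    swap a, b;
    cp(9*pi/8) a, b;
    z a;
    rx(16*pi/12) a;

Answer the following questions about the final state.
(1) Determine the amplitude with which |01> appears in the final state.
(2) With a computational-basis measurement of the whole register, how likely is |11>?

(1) The amplitude on |01> is -exp(3*I*pi/4)/2.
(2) Outcome |11> occurs with probability 3/4.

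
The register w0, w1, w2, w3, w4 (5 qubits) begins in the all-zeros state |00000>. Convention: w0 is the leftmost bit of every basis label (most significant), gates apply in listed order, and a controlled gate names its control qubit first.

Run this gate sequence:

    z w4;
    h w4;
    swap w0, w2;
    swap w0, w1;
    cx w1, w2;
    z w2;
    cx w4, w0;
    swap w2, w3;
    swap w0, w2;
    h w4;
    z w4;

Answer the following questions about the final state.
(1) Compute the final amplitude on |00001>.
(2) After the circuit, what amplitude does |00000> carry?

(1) The amplitude on |00001> is -1/2.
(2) The amplitude on |00000> is 1/2.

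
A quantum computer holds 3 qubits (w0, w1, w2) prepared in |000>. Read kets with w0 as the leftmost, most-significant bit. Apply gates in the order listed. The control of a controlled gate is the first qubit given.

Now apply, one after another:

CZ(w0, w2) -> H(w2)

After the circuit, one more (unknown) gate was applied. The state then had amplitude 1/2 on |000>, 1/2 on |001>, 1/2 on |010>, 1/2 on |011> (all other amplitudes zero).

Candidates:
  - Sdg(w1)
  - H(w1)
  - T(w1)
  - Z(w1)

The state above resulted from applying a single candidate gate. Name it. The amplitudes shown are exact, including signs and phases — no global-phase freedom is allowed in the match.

The unique candidate consistent with the amplitudes is H(w1).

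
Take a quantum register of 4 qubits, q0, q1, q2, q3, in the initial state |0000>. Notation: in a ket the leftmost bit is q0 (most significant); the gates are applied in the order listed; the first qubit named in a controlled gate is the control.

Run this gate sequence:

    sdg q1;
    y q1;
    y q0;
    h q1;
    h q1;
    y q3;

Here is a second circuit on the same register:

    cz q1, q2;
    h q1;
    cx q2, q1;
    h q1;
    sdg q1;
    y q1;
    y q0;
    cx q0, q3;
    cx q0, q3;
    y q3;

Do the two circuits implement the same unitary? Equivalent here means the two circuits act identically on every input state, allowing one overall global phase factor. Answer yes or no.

Yes, they are equivalent — the unitaries differ by at most a global phase.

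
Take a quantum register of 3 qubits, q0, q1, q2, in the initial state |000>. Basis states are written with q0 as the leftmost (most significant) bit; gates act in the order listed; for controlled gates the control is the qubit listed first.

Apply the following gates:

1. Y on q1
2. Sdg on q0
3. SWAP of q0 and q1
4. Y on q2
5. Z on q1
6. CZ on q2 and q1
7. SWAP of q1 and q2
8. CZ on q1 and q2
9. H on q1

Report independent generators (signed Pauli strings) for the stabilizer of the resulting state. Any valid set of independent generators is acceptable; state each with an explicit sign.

The stabilizer group can be generated by -IXI, -ZII, +IIZ, among other valid generating sets.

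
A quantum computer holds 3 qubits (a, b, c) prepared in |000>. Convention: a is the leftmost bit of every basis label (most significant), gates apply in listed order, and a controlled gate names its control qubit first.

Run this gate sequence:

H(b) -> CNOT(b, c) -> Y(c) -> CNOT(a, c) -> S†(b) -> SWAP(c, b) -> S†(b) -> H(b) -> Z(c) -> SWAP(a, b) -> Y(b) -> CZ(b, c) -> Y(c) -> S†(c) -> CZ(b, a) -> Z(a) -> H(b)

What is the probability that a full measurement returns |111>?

The probability of measuring |111> is 1/8.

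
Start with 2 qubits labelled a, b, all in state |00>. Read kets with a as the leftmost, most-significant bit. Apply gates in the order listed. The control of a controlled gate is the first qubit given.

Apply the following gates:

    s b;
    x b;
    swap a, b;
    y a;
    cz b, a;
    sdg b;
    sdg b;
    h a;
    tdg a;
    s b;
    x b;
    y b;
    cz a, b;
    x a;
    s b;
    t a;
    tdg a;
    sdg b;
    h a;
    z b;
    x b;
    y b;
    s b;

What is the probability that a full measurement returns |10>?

Outcome |10> occurs with probability 1/2 - sqrt(2)/4. Key observation: steps 15-18 multiply out to the identity, so the circuit reduces to the remaining gates.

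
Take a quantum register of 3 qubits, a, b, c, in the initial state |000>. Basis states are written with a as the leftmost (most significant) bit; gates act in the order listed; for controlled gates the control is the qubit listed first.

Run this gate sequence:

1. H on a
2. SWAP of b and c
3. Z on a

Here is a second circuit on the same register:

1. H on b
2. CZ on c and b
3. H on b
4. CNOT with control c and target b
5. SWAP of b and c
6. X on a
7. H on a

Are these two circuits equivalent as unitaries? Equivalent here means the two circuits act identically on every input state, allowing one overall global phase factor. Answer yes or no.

Yes, they are equivalent — the unitaries differ by at most a global phase.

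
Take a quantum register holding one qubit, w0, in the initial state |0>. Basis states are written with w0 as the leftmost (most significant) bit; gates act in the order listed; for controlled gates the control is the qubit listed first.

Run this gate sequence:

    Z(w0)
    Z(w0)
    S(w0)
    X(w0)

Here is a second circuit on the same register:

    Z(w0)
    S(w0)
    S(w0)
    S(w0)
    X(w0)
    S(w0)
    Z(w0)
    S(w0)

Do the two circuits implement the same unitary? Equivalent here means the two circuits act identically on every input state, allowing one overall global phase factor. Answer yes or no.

Yes — the two circuits implement the same unitary up to a global phase.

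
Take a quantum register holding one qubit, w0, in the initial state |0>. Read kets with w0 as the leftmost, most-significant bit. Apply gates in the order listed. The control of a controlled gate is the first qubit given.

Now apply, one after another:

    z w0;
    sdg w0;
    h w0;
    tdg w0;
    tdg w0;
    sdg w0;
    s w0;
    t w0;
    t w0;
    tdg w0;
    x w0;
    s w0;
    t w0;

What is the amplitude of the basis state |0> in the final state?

The final state's coefficient on |0> equals -sqrt(2)*exp(3*I*pi/4)/2. Key observation: gates 4-9 undo each other exactly, leaving only the rest of the circuit to track.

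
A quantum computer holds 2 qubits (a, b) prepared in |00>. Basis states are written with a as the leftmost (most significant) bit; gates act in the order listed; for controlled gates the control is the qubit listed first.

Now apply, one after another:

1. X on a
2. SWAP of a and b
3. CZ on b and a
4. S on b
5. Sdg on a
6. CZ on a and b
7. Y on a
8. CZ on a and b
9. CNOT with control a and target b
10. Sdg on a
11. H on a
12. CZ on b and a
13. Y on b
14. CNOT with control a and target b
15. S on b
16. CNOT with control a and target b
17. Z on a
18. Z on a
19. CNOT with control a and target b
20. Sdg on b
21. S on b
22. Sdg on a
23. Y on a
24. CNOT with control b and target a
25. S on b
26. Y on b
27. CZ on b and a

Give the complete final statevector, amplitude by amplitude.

The final amplitudes are -sqrt(2)/2 on |00>, sqrt(2)*I/2 on |01>, 0 on |10>, 0 on |11>. Key observation: gates 15-20 undo each other exactly, leaving only the rest of the circuit to track.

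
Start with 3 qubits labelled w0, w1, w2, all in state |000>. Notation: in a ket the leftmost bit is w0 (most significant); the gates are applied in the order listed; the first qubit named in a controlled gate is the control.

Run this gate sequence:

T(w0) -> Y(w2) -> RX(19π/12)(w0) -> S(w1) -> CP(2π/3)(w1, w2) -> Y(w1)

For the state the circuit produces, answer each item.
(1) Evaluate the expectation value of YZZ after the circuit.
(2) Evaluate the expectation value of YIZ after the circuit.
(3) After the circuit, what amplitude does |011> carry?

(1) The expectation value of YZZ is sqrt(2)/4 + sqrt(6)/4.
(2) In the final state, YIZ has expectation -sqrt(6)/4 - sqrt(2)/4.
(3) The final state's coefficient on |011> equals sqrt(6 - 3*sqrt(2))/4 + sqrt(sqrt(2) + 2)/4.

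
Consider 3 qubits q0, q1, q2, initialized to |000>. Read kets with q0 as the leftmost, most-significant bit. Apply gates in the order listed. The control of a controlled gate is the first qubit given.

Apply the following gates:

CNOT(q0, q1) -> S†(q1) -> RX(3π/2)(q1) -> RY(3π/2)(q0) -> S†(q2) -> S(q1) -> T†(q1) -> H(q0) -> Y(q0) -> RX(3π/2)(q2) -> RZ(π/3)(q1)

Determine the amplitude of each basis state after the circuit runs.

After the circuit, the state carries amplitude exp(I*pi/3)/2 on |000>, exp(5*I*pi/6)/2 on |001>, -exp(5*I*pi/12)/2 on |010>, -exp(11*I*pi/12)/2 on |011>, 0 on |100>, 0 on |101>, 0 on |110>, 0 on |111>.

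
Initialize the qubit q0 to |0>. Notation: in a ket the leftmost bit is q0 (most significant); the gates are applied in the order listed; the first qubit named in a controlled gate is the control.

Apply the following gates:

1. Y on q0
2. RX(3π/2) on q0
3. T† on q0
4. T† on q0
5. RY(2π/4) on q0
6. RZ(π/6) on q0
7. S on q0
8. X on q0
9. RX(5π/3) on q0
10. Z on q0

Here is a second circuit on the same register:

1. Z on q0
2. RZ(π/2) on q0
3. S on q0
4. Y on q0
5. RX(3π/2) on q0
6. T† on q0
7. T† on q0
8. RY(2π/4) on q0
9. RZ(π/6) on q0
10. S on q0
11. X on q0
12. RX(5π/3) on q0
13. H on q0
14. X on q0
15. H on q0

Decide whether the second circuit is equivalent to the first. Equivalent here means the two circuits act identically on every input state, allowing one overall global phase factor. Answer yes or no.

Yes: on every input state the two circuits agree up to one overall phase factor.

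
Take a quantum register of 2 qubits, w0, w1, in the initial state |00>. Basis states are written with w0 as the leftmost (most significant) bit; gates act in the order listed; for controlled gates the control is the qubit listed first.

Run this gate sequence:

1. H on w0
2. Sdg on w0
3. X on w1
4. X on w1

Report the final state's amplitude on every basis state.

After the circuit, the state carries amplitude sqrt(2)/2 on |00>, 0 on |01>, -sqrt(2)*I/2 on |10>, 0 on |11>.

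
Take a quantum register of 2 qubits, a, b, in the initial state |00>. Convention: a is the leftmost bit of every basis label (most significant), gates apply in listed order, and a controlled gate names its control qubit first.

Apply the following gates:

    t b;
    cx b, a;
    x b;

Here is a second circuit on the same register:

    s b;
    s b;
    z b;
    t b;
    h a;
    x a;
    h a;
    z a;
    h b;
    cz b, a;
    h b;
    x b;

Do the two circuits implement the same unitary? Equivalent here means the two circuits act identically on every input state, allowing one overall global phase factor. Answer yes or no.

No, they are not equivalent — no single phase factor reconciles the two unitaries.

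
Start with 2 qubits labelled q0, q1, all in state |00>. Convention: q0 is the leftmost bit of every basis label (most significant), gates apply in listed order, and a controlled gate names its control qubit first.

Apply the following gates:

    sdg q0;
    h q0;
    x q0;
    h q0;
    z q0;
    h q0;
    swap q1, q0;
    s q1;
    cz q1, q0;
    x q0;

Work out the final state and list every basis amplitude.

The resulting statevector has amplitude 0 on |00>, 0 on |01>, sqrt(2)/2 on |10>, sqrt(2)*I/2 on |11>. Key observation: steps 2-5 multiply out to the identity, so the circuit reduces to the remaining gates.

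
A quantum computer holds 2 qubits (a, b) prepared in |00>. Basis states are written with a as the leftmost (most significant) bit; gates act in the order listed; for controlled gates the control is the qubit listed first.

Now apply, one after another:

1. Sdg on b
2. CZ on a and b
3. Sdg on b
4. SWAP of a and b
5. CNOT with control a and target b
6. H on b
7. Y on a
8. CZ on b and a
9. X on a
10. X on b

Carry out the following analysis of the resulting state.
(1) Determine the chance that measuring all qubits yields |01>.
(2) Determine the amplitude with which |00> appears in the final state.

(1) A full measurement returns |01> with probability 1/2.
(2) The final state's coefficient on |00> equals -sqrt(2)*I/2.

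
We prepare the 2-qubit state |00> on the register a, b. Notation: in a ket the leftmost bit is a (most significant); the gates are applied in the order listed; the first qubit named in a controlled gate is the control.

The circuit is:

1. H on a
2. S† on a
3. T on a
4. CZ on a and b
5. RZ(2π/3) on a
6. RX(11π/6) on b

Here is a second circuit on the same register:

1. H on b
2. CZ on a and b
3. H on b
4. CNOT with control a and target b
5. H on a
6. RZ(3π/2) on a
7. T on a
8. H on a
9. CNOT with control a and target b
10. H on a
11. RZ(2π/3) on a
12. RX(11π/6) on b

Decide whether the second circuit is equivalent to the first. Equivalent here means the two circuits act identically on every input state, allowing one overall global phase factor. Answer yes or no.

No, they are not equivalent — no single phase factor reconciles the two unitaries.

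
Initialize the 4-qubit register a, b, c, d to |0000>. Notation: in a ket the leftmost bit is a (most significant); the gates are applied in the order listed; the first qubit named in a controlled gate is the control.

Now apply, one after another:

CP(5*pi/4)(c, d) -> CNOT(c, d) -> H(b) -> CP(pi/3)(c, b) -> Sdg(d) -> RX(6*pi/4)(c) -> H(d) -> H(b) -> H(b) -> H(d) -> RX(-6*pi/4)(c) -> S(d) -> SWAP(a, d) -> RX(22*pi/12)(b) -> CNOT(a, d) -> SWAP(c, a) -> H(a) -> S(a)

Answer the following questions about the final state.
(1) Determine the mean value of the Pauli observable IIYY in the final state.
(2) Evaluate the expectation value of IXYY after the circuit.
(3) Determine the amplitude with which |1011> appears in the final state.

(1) In the final state, IIYY has expectation 0. Key observation: gates 5-12 undo each other exactly, leaving only the rest of the circuit to track.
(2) The expectation value of IXYY is 0.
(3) |1011> carries amplitude 0 in the final state.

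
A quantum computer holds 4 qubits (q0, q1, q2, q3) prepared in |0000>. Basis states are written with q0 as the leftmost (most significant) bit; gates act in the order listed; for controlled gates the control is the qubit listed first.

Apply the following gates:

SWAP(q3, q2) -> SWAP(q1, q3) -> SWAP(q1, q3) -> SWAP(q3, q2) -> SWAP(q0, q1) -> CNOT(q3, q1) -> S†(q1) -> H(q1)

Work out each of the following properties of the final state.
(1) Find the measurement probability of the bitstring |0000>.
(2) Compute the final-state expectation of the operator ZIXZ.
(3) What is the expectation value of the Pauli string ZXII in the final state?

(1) Outcome |0000> occurs with probability 1/2. Key observation: the block from step 1 through step 4 cancels to the identity and can be dropped.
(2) The expectation value of ZIXZ is 0.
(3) In the final state, ZXII has expectation 1.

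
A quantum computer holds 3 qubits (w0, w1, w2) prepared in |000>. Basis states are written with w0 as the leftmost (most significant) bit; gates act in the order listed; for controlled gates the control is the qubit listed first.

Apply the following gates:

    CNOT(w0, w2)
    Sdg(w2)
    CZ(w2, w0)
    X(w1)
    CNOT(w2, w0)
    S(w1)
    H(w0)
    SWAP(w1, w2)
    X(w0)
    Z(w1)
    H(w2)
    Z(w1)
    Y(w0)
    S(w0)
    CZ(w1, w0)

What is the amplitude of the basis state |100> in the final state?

|100> carries amplitude -I/2 in the final state.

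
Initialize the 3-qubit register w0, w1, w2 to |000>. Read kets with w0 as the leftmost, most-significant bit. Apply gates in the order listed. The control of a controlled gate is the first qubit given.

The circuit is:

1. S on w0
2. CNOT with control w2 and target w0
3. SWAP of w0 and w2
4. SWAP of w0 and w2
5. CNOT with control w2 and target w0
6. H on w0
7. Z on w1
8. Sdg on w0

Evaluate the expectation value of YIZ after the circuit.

The observable YIZ averages to -1. Key observation: gates 2-5 undo each other exactly, leaving only the rest of the circuit to track.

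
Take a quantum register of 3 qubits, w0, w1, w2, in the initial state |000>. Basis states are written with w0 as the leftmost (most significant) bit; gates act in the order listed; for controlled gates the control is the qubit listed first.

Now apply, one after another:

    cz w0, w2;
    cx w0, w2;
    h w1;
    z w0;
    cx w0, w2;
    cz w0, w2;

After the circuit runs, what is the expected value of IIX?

In the final state, IIX has expectation 0.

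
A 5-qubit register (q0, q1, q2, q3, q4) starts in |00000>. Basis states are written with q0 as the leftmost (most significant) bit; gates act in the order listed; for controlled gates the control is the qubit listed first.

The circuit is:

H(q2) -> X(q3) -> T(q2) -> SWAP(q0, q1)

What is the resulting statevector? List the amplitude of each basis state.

The final amplitudes are sqrt(2)/2 on |00010>, sqrt(2)*exp(I*pi/4)/2 on |00110>, and 0 on every other basis state.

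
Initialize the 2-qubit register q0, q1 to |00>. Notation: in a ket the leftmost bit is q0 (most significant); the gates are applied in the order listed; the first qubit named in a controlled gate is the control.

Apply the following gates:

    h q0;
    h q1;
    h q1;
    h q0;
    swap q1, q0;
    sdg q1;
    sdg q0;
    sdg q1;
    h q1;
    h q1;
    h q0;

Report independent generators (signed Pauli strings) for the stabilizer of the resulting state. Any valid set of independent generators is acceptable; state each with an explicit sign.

One valid set of independent stabilizer generators is +XI, +IZ (any independent generating set of the same group is equally correct).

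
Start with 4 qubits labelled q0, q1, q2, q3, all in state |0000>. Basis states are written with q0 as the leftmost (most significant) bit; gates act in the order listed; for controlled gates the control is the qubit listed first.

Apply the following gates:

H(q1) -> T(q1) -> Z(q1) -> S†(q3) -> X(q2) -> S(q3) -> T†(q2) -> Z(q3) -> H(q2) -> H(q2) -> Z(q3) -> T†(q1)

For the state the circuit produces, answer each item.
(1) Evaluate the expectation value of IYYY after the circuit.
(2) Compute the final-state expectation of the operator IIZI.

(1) The observable IYYY averages to 0. Key observation: steps 8-11 multiply out to the identity, so the circuit reduces to the remaining gates.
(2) In the final state, IIZI has expectation -1.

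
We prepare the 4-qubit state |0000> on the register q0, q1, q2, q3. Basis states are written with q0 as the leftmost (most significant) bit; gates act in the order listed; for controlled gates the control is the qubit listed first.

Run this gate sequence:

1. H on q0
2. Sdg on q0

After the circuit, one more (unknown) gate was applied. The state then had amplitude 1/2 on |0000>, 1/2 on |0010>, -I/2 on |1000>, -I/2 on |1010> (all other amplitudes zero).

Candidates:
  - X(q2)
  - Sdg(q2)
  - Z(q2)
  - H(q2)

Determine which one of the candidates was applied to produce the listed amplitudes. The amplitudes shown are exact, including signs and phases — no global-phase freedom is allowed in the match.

The applied gate was H(q2).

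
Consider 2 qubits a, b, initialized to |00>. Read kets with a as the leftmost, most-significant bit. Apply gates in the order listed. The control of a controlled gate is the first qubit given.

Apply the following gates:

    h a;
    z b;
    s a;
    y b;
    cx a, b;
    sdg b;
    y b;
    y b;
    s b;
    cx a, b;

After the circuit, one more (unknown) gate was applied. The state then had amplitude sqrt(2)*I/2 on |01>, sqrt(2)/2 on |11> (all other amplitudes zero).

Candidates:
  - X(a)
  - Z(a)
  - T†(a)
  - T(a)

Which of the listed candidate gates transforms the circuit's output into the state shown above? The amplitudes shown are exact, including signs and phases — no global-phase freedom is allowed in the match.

It was Z(a) that produced the state shown. Key observation: gates 5-10 undo each other exactly, leaving only the rest of the circuit to track.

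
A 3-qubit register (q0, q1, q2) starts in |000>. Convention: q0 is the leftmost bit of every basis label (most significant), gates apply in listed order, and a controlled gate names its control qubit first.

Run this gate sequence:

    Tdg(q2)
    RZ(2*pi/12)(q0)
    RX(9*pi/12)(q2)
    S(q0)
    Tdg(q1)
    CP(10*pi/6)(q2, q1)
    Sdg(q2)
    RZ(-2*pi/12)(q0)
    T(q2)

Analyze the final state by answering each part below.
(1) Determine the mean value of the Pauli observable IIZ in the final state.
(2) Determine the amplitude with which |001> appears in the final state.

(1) In the final state, IIZ has expectation -sqrt(2)/2.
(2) The final state's coefficient on |001> equals -sqrt(sqrt(2) + 2)*exp(I*pi/4)/2.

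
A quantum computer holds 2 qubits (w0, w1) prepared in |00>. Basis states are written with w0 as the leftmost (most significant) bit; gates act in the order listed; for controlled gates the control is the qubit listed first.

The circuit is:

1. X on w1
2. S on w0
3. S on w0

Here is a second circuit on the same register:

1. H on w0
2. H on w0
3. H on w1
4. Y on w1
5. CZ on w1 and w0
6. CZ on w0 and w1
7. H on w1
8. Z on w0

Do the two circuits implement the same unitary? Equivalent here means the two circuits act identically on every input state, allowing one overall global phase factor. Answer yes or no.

No, they are not equivalent — no single phase factor reconciles the two unitaries.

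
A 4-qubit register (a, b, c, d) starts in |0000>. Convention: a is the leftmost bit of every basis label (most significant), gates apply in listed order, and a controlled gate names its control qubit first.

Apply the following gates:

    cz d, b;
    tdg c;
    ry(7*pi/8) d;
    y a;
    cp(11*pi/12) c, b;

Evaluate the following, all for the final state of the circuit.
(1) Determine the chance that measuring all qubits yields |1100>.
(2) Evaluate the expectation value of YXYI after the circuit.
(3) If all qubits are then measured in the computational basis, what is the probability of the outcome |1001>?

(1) The probability of measuring |1100> is 0.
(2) The observable YXYI averages to 0.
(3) Outcome |1001> occurs with probability sin(7*pi/16)**2.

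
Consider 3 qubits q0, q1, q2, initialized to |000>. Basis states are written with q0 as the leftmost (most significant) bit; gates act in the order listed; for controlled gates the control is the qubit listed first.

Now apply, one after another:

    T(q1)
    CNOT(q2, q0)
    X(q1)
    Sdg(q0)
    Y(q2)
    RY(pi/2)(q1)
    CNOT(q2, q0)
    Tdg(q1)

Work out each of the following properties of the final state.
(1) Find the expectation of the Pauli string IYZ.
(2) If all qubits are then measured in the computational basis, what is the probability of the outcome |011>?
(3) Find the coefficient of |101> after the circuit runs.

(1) In the final state, IYZ has expectation -sqrt(2)/2.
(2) A full measurement returns |011> with probability 0.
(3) The amplitude on |101> is -sqrt(2)*I/2.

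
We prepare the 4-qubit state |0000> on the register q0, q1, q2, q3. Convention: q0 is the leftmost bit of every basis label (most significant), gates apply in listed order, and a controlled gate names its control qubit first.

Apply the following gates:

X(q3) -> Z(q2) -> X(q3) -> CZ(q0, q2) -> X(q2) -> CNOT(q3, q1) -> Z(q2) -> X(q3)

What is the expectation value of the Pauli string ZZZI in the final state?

The observable ZZZI averages to -1.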